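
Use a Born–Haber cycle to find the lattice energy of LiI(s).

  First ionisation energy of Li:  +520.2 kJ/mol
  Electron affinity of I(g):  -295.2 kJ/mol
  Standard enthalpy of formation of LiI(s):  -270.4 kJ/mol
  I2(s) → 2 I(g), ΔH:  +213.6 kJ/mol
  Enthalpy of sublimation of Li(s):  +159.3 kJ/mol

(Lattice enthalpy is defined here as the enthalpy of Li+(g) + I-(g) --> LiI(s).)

U = -761.5 kJ/mol

ΔHf° = 1·ΔHsub + 1·(ΣIE) + 1/2·D(I2) + 1·EA + U
-270.4 = 1·(+159.3) + 1·(+520.2) + 1/2·(+213.6) + 1·(-295.2) + U
U = -270.4 − (+491.1) = -761.5 kJ/mol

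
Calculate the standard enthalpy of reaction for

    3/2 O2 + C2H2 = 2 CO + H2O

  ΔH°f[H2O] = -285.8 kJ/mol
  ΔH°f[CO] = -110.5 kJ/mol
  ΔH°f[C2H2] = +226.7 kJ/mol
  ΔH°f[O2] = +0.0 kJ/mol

ΔHrxn = -733.5 kJ/mol

Products: 2·(-110.5) + 1·(-285.8) = -506.8
Reactants: 3/2·(+0.0) + 1·(+226.7) = +226.7
ΔHrxn = (-506.8) − (+226.7) = -733.5 kJ/mol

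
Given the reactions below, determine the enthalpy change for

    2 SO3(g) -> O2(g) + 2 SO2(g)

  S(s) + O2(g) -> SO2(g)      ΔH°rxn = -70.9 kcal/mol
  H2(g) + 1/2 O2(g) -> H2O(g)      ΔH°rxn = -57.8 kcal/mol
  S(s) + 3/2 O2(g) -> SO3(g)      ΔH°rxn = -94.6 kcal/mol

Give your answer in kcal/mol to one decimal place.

equation 1 × 2: (2)·(-70.9) = -141.8 kcal/mol
equation 2: not needed.
equation 3 reversed and × 2: (-2)·(-94.6) = +189.2 kcal/mol
ΔH°rxn = (-141.8) + (+189.2) = 47.4 kcal/mol

ΔH°rxn = 47.4 kcal/mol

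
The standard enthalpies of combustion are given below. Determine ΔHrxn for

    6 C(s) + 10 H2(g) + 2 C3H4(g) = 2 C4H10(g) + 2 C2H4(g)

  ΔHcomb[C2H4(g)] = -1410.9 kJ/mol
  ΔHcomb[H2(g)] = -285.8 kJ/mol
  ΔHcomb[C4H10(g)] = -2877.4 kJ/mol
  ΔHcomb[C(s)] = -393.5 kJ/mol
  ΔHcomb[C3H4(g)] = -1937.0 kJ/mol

With combustion enthalpies, reactants minus products:
= [6·(-393.5) + 10·(-285.8) + 2·(-1937.0)] − [2·(-2877.4) + 2·(-1410.9)]
= -516.4 kJ/mol

ΔHrxn = -516.4 kJ/mol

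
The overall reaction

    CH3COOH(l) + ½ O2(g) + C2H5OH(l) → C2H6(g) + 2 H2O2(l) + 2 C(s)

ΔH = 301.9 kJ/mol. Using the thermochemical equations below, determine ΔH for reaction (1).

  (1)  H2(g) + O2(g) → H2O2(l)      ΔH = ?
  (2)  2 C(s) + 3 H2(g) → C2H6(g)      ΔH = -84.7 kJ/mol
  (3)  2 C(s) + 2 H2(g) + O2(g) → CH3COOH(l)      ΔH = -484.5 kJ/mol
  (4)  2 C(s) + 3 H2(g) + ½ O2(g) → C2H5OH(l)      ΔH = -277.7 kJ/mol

ΔH = -187.8 kJ/mol

(1) × 2: contributes 2·x
(2) as written: -84.7 kJ/mol
(3) reversed: +484.5 kJ/mol
(4) reversed: +277.7 kJ/mol
+301.9 = (-84.7) + (+484.5) + (+277.7) + 2·x
x = (+301.9 − (+677.5)) / (2) = -187.8 kJ/mol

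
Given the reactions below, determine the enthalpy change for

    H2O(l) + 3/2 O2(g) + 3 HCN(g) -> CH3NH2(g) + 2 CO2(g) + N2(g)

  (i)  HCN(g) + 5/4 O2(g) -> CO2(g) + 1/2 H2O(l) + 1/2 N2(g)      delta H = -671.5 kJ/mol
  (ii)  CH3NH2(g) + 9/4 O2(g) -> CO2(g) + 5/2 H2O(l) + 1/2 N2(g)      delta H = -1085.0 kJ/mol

(i) × 3 (×3 to match 3 HCN(g) in the target): (3)·(-671.5) = -2014.5 kJ/mol
(ii) reversed (CH3NH2(g) must end up as a product): +1085.0 kJ/mol
delta H = (3)·(-671.5) + (-1)·(-1085.0) = -929.5 kJ/mol

delta H = -929.5 kJ/mol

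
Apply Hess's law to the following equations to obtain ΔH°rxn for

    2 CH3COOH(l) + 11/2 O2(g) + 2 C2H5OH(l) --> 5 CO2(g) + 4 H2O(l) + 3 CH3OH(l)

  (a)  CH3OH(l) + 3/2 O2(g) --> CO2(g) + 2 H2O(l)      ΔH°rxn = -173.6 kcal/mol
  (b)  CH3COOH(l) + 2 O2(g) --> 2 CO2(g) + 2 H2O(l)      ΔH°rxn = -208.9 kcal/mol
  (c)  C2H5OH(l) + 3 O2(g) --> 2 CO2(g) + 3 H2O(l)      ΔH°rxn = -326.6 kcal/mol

(a) reversed and × 3 (CH3OH(l) must end up as a product; scale by 3 for the 3 CH3OH(l)): (-3)·(-173.6) = +520.8 kcal/mol
(b) × 2 (scale by 2 for the 2 CH3COOH(l)): (2)·(-208.9) = -417.8 kcal/mol
(c) × 2 (×2 to match 2 C2H5OH(l) in the target): (2)·(-326.6) = -653.2 kcal/mol
ΔH°rxn = (+520.8) + (-417.8) + (-653.2) = -550.2 kcal/mol

ΔH°rxn = -550.2 kcal/mol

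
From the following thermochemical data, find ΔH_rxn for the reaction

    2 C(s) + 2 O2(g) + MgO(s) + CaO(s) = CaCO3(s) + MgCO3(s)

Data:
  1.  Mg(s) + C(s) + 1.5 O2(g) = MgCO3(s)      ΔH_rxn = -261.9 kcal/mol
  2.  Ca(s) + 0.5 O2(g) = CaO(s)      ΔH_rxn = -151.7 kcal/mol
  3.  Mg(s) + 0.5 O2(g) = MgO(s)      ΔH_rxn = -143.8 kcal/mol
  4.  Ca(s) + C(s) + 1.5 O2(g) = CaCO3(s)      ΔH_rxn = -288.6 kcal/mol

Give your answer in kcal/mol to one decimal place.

eq. 1 as written: -261.9 kcal/mol
eq. 2 reversed: +151.7 kcal/mol
eq. 3 reversed: +143.8 kcal/mol
eq. 4 as written: -288.6 kcal/mol
Combining the equations, ΔH_rxn = (-261.9) + (+151.7) + (+143.8) + (-288.6) = -255.0 kcal/mol

ΔH_rxn = -255.0 kcal/mol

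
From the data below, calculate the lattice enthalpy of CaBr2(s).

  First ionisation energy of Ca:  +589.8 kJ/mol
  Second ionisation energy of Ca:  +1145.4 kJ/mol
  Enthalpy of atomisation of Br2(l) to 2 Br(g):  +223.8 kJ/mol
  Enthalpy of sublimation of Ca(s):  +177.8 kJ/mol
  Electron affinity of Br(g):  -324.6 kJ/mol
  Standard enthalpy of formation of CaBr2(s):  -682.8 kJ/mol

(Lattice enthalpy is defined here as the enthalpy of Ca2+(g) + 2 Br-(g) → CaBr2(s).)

U = -2170.4 kJ/mol

ΔHf° = 1·ΔHsub + 1·(ΣIE) + 1·D(Br2) + 2·EA + U
-682.8 = 1·(+177.8) + 1·(+1735.2) + 1·(+223.8) + 2·(-324.6) + U
U = -682.8 − (+1487.6) = -2170.4 kJ/mol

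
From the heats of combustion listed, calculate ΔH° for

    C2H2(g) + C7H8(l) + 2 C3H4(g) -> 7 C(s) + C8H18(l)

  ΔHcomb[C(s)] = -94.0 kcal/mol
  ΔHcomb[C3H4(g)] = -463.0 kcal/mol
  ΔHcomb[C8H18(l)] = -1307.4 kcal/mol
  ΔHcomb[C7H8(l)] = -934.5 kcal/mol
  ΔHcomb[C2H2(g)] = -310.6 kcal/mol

ΔH° = -205.7 kcal/mol

Using ΔH = Σ nΔHc°(reactants) − Σ nΔHc°(products):
= [1·(-310.6) + 1·(-934.5) + 2·(-463.0)] − [7·(-94.0) + 1·(-1307.4)]
= -205.7 kcal/mol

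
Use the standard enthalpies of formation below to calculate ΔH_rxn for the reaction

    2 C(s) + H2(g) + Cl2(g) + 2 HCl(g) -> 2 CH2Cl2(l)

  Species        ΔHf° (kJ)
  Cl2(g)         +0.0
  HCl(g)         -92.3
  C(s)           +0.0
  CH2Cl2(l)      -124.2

ΔH_rxn = -63.8 kJ

Products: 2·(-124.2) = -248.4
Reactants: 2·(+0.0) + 1·(+0.0) + 1·(+0.0) + 2·(-92.3) = -184.6
ΔH_rxn = (-248.4) − (-184.6) = -63.8 kJ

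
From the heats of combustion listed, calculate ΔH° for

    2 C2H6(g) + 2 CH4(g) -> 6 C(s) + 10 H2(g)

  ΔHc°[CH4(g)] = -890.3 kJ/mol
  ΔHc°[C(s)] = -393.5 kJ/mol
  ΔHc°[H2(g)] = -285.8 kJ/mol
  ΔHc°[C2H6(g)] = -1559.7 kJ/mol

Using ΔH = Σ nΔHc°(reactants) − Σ nΔHc°(products):
= [2·(-1559.7) + 2·(-890.3)] − [6·(-393.5) + 10·(-285.8)]
= 319.0 kJ/mol

ΔH° = 319.0 kJ/mol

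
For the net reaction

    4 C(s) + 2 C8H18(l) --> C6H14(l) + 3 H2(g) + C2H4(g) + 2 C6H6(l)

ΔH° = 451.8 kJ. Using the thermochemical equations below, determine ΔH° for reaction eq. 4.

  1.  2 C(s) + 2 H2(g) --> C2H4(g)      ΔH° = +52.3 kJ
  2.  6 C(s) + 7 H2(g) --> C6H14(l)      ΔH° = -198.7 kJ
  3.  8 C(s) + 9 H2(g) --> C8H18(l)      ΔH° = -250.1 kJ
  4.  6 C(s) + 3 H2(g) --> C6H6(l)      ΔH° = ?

ΔH° = 49.0 kJ

eq. 1 as written: +52.3 kJ
eq. 2 as written: -198.7 kJ
eq. 3 reversed and × 2: (-2)·(-250.1) = +500.2 kJ
eq. 4 × 2: contributes 2·x
+451.8 = (+52.3) + (-198.7) + (+500.2) + 2·x
x = (+451.8 − (+353.8)) / (2) = 49.0 kJ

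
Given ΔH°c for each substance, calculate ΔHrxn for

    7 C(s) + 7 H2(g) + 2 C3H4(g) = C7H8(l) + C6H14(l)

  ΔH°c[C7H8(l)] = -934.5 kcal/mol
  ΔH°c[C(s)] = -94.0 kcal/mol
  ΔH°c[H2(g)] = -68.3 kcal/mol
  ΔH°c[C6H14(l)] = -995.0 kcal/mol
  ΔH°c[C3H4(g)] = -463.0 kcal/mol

ΔHrxn = -132.6 kcal/mol

With combustion enthalpies, reactants minus products:
= [7·(-94.0) + 7·(-68.3) + 2·(-463.0)] − [1·(-934.5) + 1·(-995.0)]
= -132.6 kcal/mol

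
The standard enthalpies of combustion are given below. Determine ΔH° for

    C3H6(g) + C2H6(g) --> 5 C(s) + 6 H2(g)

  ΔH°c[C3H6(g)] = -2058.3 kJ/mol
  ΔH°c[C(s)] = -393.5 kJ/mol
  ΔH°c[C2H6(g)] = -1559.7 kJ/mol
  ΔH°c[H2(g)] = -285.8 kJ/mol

ΔH° = 64.3 kJ/mol

Using ΔH = Σ nΔHc°(reactants) − Σ nΔHc°(products):
= [1·(-2058.3) + 1·(-1559.7)] − [5·(-393.5) + 6·(-285.8)]
= 64.3 kJ/mol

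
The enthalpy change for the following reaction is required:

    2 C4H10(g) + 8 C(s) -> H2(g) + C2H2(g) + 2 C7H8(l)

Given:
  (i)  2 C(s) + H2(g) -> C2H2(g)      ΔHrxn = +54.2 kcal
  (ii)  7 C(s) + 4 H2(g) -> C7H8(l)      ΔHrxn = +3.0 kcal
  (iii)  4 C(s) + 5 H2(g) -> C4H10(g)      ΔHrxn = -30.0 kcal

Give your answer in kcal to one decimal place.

(i) as written (C2H2(g) already on the product side): +54.2 kcal
(ii) × 2 (×2 to match 2 C7H8(l) in the target): (2)·(+3.0) = +6.0 kcal
(iii) reversed and × 2 (C4H10(g) must end up as a reactant; ×2 to match 2 C4H10(g) in the target): (-2)·(-30.0) = +60.0 kcal
Since enthalpy is a state function, ΔHrxn = (1)·(+54.2) + (2)·(+3.0) + (-2)·(-30.0) = 120.2 kcal

ΔHrxn = 120.2 kcal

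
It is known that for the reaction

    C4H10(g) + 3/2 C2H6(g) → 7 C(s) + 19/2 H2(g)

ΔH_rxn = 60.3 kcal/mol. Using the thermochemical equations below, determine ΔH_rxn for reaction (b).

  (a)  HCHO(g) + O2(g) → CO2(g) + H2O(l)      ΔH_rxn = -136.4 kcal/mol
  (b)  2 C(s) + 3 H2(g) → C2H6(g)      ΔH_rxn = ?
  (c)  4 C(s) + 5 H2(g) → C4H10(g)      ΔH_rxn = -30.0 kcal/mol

(a): not needed.
(b) reversed and × 3/2: contributes −3/2·x
(c) reversed: +30.0 kcal/mol
+60.3 = (+30.0) − 3/2·x
x = (+60.3 − (+30.0)) / (-3/2) = -20.2 kcal/mol

ΔH_rxn = -20.2 kcal/mol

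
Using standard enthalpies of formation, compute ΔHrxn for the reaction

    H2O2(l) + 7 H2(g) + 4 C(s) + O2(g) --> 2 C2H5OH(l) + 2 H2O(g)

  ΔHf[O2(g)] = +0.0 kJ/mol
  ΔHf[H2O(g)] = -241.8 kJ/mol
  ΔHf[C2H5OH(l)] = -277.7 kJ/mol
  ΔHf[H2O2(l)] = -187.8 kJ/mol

Products: 2·(-277.7) + 2·(-241.8) = -1039.0
Reactants: 1·(-187.8) + 7·(+0.0) + 4·(+0.0) + 1·(+0.0) = -187.8
ΔHrxn = (-1039.0) − (-187.8) = -851.2 kJ/mol

ΔHrxn = -851.2 kJ/mol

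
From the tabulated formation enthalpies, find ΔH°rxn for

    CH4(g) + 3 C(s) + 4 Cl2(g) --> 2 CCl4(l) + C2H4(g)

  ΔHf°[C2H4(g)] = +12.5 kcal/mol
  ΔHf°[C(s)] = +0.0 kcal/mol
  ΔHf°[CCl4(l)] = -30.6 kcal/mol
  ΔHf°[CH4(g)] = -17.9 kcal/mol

ΔH°rxn = -30.8 kcal/mol

Products: 2·(-30.6) + 1·(+12.5) = -48.7
Reactants: 1·(-17.9) + 3·(+0.0) + 4·(+0.0) = -17.9
ΔH°rxn = (-48.7) − (-17.9) = -30.8 kcal/mol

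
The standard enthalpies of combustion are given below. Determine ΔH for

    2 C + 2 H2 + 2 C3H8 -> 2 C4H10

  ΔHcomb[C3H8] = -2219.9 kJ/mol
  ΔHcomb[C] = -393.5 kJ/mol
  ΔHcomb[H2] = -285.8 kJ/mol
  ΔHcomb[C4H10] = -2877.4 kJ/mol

Using ΔH = Σ nΔHc°(reactants) − Σ nΔHc°(products):
= [2·(-393.5) + 2·(-285.8) + 2·(-2219.9)] − [2·(-2877.4)]
= -43.6 kJ/mol

ΔH = -43.6 kJ/mol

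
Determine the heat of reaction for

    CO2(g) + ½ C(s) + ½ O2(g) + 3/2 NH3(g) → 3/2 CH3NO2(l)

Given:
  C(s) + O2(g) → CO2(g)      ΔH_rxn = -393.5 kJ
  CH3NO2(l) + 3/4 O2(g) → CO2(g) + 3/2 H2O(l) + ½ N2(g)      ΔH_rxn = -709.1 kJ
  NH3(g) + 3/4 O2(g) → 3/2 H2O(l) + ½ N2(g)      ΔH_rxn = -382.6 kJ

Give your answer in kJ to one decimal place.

ΔH_rxn = 293.0 kJ

equation 1 × 1/2 (×1/2 to match 1/2 C(s) in the target): (1/2)·(-393.5) = -196.75 kJ
equation 2 reversed and × 3/2 (reverse to put CH3NO2(l) on the product side; ×3/2 to match 3/2 CH3NO2(l) in the target): (-3/2)·(-709.1) = +1063.65 kJ
equation 3 × 3/2 (×3/2 to match 3/2 NH3(g) in the target): (3/2)·(-382.6) = -573.9 kJ
Since enthalpy is a state function, ΔH_rxn = (1/2)·(-393.5) + (-3/2)·(-709.1) + (3/2)·(-382.6) = 293.0 kJ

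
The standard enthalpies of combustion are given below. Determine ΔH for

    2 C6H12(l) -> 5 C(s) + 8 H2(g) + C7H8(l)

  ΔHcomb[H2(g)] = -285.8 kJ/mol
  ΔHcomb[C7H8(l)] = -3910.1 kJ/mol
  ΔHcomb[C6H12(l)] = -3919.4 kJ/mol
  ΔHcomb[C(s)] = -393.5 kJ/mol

ΔH = 325.2 kJ/mol

With combustion enthalpies, reactants minus products:
= [2·(-3919.4)] − [5·(-393.5) + 8·(-285.8) + 1·(-3910.1)]
= 325.2 kJ/mol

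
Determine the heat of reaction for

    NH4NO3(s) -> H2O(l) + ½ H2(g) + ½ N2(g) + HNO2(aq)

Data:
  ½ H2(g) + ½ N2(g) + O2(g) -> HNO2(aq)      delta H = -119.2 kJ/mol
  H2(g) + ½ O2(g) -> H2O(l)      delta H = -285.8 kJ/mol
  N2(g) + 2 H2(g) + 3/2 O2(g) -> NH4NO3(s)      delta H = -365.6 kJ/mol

equation 1 as written: -119.2 kJ/mol
equation 2 as written: -285.8 kJ/mol
equation 3 reversed: +365.6 kJ/mol
Since enthalpy is a state function, delta H = (-119.2) + (-285.8) + (+365.6) = -39.4 kJ/mol

delta H = -39.4 kJ/mol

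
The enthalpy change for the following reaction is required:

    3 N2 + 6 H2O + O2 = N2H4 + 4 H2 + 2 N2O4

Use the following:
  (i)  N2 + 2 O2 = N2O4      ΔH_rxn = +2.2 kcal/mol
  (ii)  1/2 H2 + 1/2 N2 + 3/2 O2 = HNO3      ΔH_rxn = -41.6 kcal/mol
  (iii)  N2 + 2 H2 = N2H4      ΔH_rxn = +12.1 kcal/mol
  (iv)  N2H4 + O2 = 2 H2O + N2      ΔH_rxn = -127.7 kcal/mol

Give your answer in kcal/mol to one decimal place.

ΔH_rxn = 363.3 kcal/mol

(i) × 2: (2)·(+2.2) = +4.4 kcal/mol
(ii): not needed.
(iii) reversed and × 2: (-2)·(+12.1) = -24.2 kcal/mol
(iv) reversed and × 3: (-3)·(-127.7) = +383.1 kcal/mol
Since enthalpy is a state function, ΔH_rxn = (+4.4) + (-24.2) + (+383.1) = 363.3 kcal/mol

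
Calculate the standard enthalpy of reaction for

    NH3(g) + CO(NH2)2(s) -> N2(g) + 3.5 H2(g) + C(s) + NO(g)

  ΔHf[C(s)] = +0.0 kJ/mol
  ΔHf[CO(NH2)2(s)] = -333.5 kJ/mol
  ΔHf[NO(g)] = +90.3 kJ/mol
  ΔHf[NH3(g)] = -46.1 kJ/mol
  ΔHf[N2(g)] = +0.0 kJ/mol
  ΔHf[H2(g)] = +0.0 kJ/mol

Products: 1·(+0.0) + 7/2·(+0.0) + 1·(+0.0) + 1·(+90.3) = +90.3
Reactants: 1·(-46.1) + 1·(-333.5) = -379.6
ΔH_rxn = (+90.3) − (-379.6) = 469.9 kJ/mol

ΔH_rxn = 469.9 kJ/mol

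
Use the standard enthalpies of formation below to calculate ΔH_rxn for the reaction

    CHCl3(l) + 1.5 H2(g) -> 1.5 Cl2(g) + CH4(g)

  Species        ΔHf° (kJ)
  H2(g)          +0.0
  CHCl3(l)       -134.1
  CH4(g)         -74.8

ΔH_rxn = 59.3 kJ

ΔH°rxn = Σ nΔHf°(products) − Σ nΔHf°(reactants).
Products: 3/2·(+0.0) + 1·(-74.8) = -74.8
Reactants: 1·(-134.1) + 3/2·(+0.0) = -134.1
ΔH_rxn = (-74.8) − (-134.1) = 59.3 kJ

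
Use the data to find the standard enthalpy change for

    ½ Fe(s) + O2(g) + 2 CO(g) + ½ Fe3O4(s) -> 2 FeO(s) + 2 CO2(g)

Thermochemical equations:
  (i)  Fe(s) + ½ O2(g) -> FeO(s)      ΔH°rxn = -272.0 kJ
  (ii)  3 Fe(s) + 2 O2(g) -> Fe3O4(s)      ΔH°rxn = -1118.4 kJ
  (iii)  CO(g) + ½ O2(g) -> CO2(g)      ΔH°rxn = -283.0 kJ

ΔH°rxn = -550.8 kJ

(i) × 2 (scale by 2 for the 2 FeO(s)): (2)·(-272.0) = -544.0 kJ
(ii) reversed and × 1/2 (Fe3O4(s) must end up as a reactant; ×1/2 to match 1/2 Fe3O4(s) in the target): (-1/2)·(-1118.4) = +559.2 kJ
(iii) × 2 (scale by 2 for the 2 CO(g)): (2)·(-283.0) = -566.0 kJ
ΔH°rxn = (2)·(-272.0) + (-1/2)·(-1118.4) + (2)·(-283.0) = -550.8 kJ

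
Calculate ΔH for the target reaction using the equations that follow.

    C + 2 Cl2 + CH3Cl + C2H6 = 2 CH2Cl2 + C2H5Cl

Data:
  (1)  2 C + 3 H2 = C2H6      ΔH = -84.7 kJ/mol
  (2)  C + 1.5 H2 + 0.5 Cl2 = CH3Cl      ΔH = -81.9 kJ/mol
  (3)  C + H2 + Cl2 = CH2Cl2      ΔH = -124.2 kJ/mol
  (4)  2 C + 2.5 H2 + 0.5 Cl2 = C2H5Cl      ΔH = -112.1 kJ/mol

(1) reversed: +84.7 kJ/mol
(2) reversed: +81.9 kJ/mol
(3) × 2: (2)·(-124.2) = -248.4 kJ/mol
(4) as written: -112.1 kJ/mol
Summing the manipulated equations, ΔH = (-1)·(-84.7) + (-1)·(-81.9) + (2)·(-124.2) + (1)·(-112.1) = -193.9 kJ/mol

ΔH = -193.9 kJ/mol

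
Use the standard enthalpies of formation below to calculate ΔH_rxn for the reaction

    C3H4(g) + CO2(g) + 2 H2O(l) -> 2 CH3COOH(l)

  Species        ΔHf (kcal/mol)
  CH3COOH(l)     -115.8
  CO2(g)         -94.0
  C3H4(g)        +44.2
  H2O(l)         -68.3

ΔH_rxn = -45.2 kcal/mol

ΔH°rxn = Σ nΔHf°(products) − Σ nΔHf°(reactants).
Products: 2·(-115.8) = -231.6
Reactants: 1·(+44.2) + 1·(-94.0) + 2·(-68.3) = -186.4
ΔH_rxn = (-231.6) − (-186.4) = -45.2 kcal/mol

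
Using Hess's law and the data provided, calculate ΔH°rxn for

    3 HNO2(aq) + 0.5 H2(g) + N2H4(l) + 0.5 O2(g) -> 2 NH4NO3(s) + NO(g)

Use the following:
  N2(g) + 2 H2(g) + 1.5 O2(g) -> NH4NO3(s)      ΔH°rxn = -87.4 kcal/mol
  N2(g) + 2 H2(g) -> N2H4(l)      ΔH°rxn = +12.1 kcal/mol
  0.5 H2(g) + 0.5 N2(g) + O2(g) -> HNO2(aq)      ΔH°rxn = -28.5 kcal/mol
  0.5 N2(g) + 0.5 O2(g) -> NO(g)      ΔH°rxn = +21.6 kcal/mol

equation 1 × 2 (×2 to match 2 NH4NO3(s) in the target): (2)·(-87.4) = -174.8 kcal/mol
equation 2 reversed (N2H4(l) must end up as a reactant): -12.1 kcal/mol
equation 3 reversed and × 3 (reverse to put HNO2(aq) on the reactant side; scale by 3 for the 3 HNO2(aq)): (-3)·(-28.5) = +85.5 kcal/mol
equation 4 as written (NO(g) already on the product side): +21.6 kcal/mol
ΔH°rxn = (-174.8) + (-12.1) + (+85.5) + (+21.6) = -79.8 kcal/mol

ΔH°rxn = -79.8 kcal/mol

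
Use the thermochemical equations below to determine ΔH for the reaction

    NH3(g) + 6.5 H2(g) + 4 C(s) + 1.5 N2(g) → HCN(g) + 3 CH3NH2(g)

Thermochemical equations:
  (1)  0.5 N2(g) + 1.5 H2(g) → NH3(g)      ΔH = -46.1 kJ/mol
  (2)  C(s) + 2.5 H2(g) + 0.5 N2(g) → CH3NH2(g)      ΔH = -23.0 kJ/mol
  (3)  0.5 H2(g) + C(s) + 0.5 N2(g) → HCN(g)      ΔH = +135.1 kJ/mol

ΔH = 112.2 kJ/mol

(1) reversed: +46.1 kJ/mol
(2) × 3: (3)·(-23.0) = -69.0 kJ/mol
(3) as written: +135.1 kJ/mol
Summing the manipulated equations, ΔH = (-1)·(-46.1) + (3)·(-23.0) + (1)·(+135.1) = 112.2 kJ/mol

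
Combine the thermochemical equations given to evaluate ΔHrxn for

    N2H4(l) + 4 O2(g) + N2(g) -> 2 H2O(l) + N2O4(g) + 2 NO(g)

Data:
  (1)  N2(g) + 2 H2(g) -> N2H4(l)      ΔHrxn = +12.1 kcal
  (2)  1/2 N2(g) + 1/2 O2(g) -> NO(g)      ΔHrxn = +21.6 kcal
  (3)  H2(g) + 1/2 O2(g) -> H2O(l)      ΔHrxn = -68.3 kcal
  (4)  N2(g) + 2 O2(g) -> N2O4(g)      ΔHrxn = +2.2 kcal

ΔHrxn = -103.3 kcal

(1) reversed: -12.1 kcal
(2) × 2: (2)·(+21.6) = +43.2 kcal
(3) × 2: (2)·(-68.3) = -136.6 kcal
(4) as written: +2.2 kcal
ΔHrxn = (-12.1) + (+43.2) + (-136.6) + (+2.2) = -103.3 kcal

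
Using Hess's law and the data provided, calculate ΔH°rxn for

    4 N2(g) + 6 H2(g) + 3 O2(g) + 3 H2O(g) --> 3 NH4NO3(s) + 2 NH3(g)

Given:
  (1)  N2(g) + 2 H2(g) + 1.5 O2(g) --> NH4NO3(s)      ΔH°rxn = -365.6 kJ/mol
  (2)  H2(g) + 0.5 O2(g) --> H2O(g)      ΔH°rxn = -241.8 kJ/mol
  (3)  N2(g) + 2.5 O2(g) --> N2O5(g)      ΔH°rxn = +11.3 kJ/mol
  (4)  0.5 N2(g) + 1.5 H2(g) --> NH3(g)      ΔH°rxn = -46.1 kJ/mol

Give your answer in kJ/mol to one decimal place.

(1) × 3: (3)·(-365.6) = -1096.8 kJ/mol
(2) reversed and × 3: (-3)·(-241.8) = +725.4 kJ/mol
(3): not needed.
(4) × 2: (2)·(-46.1) = -92.2 kJ/mol
ΔH°rxn = (3)·(-365.6) + (-3)·(-241.8) + (2)·(-46.1) = -463.6 kJ/mol

ΔH°rxn = -463.6 kJ/mol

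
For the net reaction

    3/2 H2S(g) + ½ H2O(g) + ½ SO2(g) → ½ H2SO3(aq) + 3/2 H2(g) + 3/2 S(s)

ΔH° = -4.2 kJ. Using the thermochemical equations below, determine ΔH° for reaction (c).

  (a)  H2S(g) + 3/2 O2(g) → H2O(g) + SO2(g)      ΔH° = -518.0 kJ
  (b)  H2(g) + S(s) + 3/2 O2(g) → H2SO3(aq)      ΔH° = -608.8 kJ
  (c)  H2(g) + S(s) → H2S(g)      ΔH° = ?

ΔH° = -20.6 kJ

(a) reversed and × 1/2: (-1/2)·(-518.0) = +259.0 kJ
(b) × 1/2: (1/2)·(-608.8) = -304.4 kJ
(c) reversed and × 2: contributes −2·x
-4.2 = (+259.0) + (-304.4) − 2·x
x = (-4.2 − (-45.4)) / (-2) = -20.6 kJ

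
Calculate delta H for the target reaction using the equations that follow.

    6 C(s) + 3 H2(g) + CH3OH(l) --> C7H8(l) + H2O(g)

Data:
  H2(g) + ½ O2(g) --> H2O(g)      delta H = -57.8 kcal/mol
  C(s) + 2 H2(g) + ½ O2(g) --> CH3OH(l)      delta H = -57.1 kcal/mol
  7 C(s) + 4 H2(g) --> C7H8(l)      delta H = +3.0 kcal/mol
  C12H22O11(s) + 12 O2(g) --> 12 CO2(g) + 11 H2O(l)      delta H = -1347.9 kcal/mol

equation 1 as written (H2O(g) already on the product side): -57.8 kcal/mol
equation 2 reversed (reverse to put CH3OH(l) on the reactant side): +57.1 kcal/mol
equation 3 as written (C7H8(l) already on the product side): +3.0 kcal/mol
equation 4: not needed (C12H22O11(s) appears nowhere else).
delta H = (-57.8) + (+57.1) + (+3.0) = 2.3 kcal/mol

delta H = 2.3 kcal/mol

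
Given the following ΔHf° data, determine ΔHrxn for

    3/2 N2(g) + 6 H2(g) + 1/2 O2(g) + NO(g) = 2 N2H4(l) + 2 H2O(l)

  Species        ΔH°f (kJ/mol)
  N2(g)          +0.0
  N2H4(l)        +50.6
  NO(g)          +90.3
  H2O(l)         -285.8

ΔHrxn = -560.7 kJ/mol

ΔH°rxn = Σ nΔHf°(products) − Σ nΔHf°(reactants).
Products: 2·(+50.6) + 2·(-285.8) = -470.4
Reactants: 3/2·(+0.0) + 6·(+0.0) + 1/2·(+0.0) + 1·(+90.3) = +90.3
ΔHrxn = (-470.4) − (+90.3) = -560.7 kJ/mol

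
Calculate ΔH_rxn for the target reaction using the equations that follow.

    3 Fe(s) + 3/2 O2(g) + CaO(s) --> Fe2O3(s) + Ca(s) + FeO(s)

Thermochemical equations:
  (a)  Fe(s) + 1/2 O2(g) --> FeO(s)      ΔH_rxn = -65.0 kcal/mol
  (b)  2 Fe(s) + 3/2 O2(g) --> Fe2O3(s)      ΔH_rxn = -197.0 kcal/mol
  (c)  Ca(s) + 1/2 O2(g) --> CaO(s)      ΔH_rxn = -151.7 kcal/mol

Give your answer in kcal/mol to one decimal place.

ΔH_rxn = -110.3 kcal/mol

(a) as written: -65.0 kcal/mol
(b) as written: -197.0 kcal/mol
(c) reversed: +151.7 kcal/mol
Combining the equations, ΔH_rxn = (-65.0) + (-197.0) + (+151.7) = -110.3 kcal/mol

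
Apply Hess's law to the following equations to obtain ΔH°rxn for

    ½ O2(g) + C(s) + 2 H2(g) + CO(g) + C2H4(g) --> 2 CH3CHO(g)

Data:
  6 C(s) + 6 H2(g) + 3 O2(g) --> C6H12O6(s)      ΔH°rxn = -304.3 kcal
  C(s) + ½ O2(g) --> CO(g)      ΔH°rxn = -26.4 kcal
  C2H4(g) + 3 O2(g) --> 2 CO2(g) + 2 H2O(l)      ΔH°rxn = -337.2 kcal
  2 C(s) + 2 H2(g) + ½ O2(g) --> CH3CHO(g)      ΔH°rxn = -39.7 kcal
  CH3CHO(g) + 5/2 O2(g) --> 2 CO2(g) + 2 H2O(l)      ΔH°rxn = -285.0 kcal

ΔH°rxn = -65.5 kcal

equation 1: not needed.
equation 2 reversed: +26.4 kcal
equation 3 as written: -337.2 kcal
equation 4 as written: -39.7 kcal
equation 5 reversed: +285.0 kcal
Summing the manipulated equations, ΔH°rxn = (-1)·(-26.4) + (1)·(-337.2) + (1)·(-39.7) + (-1)·(-285.0) = -65.5 kcal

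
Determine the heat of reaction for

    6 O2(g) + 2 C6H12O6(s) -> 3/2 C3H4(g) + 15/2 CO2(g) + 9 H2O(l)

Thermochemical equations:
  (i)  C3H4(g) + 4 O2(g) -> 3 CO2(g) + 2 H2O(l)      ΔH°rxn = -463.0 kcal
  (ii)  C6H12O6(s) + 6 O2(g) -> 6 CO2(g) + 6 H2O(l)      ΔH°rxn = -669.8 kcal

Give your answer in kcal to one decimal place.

ΔH°rxn = -645.1 kcal

(i) reversed and × 3/2 (C3H4(g) must end up as a product; scale by 3/2 for the 3/2 C3H4(g)): (-3/2)·(-463.0) = +694.5 kcal
(ii) × 2 (×2 to match 2 C6H12O6(s) in the target): (2)·(-669.8) = -1339.6 kcal
ΔH°rxn = (+694.5) + (-1339.6) = -645.1 kcal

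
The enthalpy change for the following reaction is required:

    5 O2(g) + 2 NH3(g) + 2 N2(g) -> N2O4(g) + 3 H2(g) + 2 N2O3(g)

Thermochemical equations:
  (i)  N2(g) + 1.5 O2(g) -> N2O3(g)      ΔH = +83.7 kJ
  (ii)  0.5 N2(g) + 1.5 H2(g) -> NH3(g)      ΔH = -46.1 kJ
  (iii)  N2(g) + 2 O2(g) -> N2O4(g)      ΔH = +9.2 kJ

(i) × 2 (×2 to match 2 N2O3(g) in the target): (2)·(+83.7) = +167.4 kJ
(ii) reversed and × 2 (NH3(g) must end up as a reactant; scale by 2 for the 2 NH3(g)): (-2)·(-46.1) = +92.2 kJ
(iii) as written (N2O4(g) already on the product side): +9.2 kJ
ΔH = (+167.4) + (+92.2) + (+9.2) = 268.8 kJ

ΔH = 268.8 kJ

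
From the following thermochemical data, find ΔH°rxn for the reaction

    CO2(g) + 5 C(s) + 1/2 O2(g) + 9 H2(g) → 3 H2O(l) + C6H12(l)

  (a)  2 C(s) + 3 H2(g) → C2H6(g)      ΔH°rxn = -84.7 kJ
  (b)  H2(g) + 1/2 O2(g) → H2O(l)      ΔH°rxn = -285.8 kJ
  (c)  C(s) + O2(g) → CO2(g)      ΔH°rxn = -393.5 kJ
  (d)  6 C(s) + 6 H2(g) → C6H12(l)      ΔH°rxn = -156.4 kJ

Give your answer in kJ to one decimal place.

(a): not needed.
(b) × 3: (3)·(-285.8) = -857.4 kJ
(c) reversed: +393.5 kJ
(d) as written: -156.4 kJ
By Hess's law, ΔH°rxn = (-857.4) + (+393.5) + (-156.4) = -620.3 kJ

ΔH°rxn = -620.3 kJ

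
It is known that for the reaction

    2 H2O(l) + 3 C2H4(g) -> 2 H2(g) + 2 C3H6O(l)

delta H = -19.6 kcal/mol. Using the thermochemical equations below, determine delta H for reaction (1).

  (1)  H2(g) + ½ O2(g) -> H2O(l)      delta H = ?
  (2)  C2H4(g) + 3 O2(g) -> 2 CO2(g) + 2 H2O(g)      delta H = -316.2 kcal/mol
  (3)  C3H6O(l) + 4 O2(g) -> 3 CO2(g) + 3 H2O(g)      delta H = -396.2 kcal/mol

(1) reversed and × 2: contributes −2·x
(2) × 3: (3)·(-316.2) = -948.6 kcal/mol
(3) reversed and × 2: (-2)·(-396.2) = +792.4 kcal/mol
-19.6 = (-948.6) + (+792.4) − 2·x
x = (-19.6 − (-156.2)) / (-2) = -68.3 kcal/mol

delta H = -68.3 kcal/mol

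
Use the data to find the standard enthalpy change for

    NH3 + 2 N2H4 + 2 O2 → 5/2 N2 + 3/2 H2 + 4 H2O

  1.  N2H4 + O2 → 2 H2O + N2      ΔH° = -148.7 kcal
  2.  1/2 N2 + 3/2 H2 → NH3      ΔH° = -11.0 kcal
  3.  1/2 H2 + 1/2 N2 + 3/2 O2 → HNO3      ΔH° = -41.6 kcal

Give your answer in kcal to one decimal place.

ΔH° = -286.4 kcal

eq. 1 × 2 (×2 to match 2 N2H4 in the target): (2)·(-148.7) = -297.4 kcal
eq. 2 reversed (NH3 must end up as a reactant): +11.0 kcal
eq. 3: not needed (HNO3 appears nowhere else).
Since enthalpy is a state function, ΔH° = (-297.4) + (+11.0) = -286.4 kcal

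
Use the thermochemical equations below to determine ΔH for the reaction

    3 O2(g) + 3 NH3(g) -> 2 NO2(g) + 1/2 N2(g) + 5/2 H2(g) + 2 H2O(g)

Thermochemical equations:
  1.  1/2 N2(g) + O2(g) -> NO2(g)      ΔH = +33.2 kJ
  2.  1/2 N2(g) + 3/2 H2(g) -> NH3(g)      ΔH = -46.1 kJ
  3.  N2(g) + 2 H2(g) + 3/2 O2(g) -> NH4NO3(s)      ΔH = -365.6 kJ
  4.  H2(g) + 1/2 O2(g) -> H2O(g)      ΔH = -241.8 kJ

ΔH = -278.9 kJ

eq. 1 × 2: (2)·(+33.2) = +66.4 kJ
eq. 2 reversed and × 3: (-3)·(-46.1) = +138.3 kJ
eq. 3: not needed.
eq. 4 × 2: (2)·(-241.8) = -483.6 kJ
Summing the manipulated equations, ΔH = (+66.4) + (+138.3) + (-483.6) = -278.9 kJ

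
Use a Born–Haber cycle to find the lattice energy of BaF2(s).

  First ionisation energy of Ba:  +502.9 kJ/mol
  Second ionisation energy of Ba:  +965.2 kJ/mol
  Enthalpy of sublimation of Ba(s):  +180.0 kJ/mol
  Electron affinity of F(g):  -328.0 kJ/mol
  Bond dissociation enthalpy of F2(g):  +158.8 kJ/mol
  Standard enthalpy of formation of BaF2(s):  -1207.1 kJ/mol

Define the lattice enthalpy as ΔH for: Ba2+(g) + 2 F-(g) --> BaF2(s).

U = -2358.0 kJ/mol

ΔHf° = 1·ΔHsub + 1·(ΣIE) + 1·D(F2) + 2·EA + U
-1207.1 = 1·(+180.0) + 1·(+1468.1) + 1·(+158.8) + 2·(-328.0) + U
U = -1207.1 − (+1150.9) = -2358.0 kJ/mol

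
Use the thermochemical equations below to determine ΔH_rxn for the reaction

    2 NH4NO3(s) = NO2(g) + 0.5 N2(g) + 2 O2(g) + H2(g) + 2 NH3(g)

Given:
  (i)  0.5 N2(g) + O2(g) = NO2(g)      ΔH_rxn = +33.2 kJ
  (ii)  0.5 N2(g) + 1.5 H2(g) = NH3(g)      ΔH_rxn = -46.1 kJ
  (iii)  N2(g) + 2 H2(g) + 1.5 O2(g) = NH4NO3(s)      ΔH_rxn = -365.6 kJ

ΔH_rxn = 672.2 kJ

(i) as written: +33.2 kJ
(ii) × 2: (2)·(-46.1) = -92.2 kJ
(iii) reversed and × 2: (-2)·(-365.6) = +731.2 kJ
Since enthalpy is a state function, ΔH_rxn = (1)·(+33.2) + (2)·(-46.1) + (-2)·(-365.6) = 672.2 kJ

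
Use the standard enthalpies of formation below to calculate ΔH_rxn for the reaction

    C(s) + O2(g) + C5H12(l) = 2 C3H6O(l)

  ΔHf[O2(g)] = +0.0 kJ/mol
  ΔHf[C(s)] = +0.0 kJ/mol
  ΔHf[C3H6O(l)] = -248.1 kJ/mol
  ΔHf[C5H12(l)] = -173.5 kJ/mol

ΔH_rxn = -322.7 kJ/mol

ΔH°rxn = Σ nΔHf°(products) − Σ nΔHf°(reactants).
Products: 2·(-248.1) = -496.2
Reactants: 1·(+0.0) + 1·(+0.0) + 1·(-173.5) = -173.5
ΔH_rxn = (-496.2) − (-173.5) = -322.7 kJ/mol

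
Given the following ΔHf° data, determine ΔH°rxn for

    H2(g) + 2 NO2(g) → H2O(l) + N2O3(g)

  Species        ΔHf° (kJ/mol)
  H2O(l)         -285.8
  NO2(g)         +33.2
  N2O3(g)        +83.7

ΔH°rxn = -268.5 kJ/mol

Products: 1·(-285.8) + 1·(+83.7) = -202.1
Reactants: 1·(+0.0) + 2·(+33.2) = +66.4
ΔH°rxn = (-202.1) − (+66.4) = -268.5 kJ/mol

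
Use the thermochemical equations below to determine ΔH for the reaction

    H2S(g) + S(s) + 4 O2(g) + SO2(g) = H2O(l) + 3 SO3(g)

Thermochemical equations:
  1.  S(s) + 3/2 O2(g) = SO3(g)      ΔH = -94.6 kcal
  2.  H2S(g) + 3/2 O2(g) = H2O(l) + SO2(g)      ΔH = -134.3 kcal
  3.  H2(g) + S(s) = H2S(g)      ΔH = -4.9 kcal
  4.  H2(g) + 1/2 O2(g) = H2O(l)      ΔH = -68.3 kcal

ΔH = -276.3 kcal

eq. 1 × 3: (3)·(-94.6) = -283.8 kcal
eq. 2 reversed: +134.3 kcal
eq. 3 reversed and × 2: (-2)·(-4.9) = +9.8 kcal
eq. 4 × 2: (2)·(-68.3) = -136.6 kcal
ΔH = (-283.8) + (+134.3) + (+9.8) + (-136.6) = -276.3 kcal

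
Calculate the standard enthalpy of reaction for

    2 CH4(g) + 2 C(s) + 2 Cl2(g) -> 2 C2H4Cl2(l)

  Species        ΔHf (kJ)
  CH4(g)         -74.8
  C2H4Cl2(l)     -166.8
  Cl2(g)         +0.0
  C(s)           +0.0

ΔHrxn = -184.0 kJ

Products: 2·(-166.8) = -333.6
Reactants: 2·(-74.8) + 2·(+0.0) + 2·(+0.0) = -149.6
ΔHrxn = (-333.6) − (-149.6) = -184.0 kJ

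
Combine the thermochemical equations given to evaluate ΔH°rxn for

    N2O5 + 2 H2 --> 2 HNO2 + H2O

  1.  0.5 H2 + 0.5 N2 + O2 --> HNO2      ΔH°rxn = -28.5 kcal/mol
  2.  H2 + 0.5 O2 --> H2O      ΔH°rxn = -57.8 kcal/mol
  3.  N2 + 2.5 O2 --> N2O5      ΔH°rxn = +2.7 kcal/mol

ΔH°rxn = -117.5 kcal/mol

eq. 1 × 2 (×2 to match 2 HNO2 in the target): (2)·(-28.5) = -57.0 kcal/mol
eq. 2 as written (H2O already on the product side): -57.8 kcal/mol
eq. 3 reversed (reverse to put N2O5 on the reactant side): -2.7 kcal/mol
ΔH°rxn = (2)·(-28.5) + (1)·(-57.8) + (-1)·(+2.7) = -117.5 kcal/mol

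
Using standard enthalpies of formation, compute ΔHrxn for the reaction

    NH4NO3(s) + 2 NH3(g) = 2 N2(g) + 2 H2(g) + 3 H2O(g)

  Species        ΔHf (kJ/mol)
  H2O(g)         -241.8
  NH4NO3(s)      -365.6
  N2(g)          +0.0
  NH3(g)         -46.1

ΔH°rxn = Σ nΔHf°(products) − Σ nΔHf°(reactants).
Products: 2·(+0.0) + 2·(+0.0) + 3·(-241.8) = -725.4
Reactants: 1·(-365.6) + 2·(-46.1) = -457.8
ΔHrxn = (-725.4) − (-457.8) = -267.6 kJ/mol

ΔHrxn = -267.6 kJ/mol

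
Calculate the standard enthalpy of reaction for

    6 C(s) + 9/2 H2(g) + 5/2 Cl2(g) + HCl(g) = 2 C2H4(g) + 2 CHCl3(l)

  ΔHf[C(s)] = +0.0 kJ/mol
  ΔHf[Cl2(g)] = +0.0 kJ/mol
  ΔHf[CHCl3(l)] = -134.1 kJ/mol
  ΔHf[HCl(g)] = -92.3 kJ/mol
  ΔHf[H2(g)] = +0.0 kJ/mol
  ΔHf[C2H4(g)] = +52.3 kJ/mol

ΔH_rxn = -71.3 kJ/mol

Products: 2·(+52.3) + 2·(-134.1) = -163.6
Reactants: 6·(+0.0) + 9/2·(+0.0) + 5/2·(+0.0) + 1·(-92.3) = -92.3
ΔH_rxn = (-163.6) − (-92.3) = -71.3 kJ/mol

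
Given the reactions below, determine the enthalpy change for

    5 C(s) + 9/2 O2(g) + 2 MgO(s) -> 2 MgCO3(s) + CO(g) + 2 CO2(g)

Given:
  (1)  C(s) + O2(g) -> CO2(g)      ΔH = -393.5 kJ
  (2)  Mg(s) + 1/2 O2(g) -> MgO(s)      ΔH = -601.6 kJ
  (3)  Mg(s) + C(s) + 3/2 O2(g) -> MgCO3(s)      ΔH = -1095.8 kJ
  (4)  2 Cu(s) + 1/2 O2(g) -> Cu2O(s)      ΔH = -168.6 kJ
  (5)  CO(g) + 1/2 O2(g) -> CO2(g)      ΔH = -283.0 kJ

ΔH = -1885.9 kJ

(1) × 3: (3)·(-393.5) = -1180.5 kJ
(2) reversed and × 2: (-2)·(-601.6) = +1203.2 kJ
(3) × 2: (2)·(-1095.8) = -2191.6 kJ
(4): not needed.
(5) reversed: +283.0 kJ
ΔH = (-1180.5) + (+1203.2) + (-2191.6) + (+283.0) = -1885.9 kJ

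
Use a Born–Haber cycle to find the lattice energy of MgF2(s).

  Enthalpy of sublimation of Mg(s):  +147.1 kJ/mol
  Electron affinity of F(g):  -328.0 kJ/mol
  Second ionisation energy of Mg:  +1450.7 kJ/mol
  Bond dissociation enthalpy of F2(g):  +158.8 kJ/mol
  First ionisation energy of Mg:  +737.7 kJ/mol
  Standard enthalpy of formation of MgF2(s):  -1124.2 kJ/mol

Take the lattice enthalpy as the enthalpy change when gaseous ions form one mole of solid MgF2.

U = -2962.5 kJ/mol

ΔHf° = 1·ΔHsub + 1·(ΣIE) + 1·D(F2) + 2·EA + U
-1124.2 = 1·(+147.1) + 1·(+2188.4) + 1·(+158.8) + 2·(-328.0) + U
U = -1124.2 − (+1838.3) = -2962.5 kJ/mol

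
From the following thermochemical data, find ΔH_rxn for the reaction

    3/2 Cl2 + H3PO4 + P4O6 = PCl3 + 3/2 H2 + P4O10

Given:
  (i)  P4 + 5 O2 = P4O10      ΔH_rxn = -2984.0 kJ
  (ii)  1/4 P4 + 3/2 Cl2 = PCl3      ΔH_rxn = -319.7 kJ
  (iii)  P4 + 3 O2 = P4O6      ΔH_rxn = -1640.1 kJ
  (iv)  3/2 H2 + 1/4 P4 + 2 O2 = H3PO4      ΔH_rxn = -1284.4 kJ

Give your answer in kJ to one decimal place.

ΔH_rxn = -379.2 kJ

(i) as written (P4O10 already on the product side): -2984.0 kJ
(ii) as written (PCl3 already on the product side): -319.7 kJ
(iii) reversed (reverse to put P4O6 on the reactant side): +1640.1 kJ
(iv) reversed (H3PO4 must end up as a reactant): +1284.4 kJ
Combining the equations, ΔH_rxn = (1)·(-2984.0) + (1)·(-319.7) + (-1)·(-1640.1) + (-1)·(-1284.4) = -379.2 kJ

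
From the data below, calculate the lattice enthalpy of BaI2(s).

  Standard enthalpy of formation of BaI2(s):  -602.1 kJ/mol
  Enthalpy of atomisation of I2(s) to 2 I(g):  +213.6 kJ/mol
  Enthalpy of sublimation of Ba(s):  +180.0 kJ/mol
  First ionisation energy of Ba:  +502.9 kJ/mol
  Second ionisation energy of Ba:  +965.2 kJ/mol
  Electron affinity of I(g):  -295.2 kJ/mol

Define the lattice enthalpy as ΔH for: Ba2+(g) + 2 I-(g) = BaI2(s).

ΔHf° = 1·ΔHsub + 1·(ΣIE) + 1·D(I2) + 2·EA + U
-602.1 = 1·(+180.0) + 1·(+1468.1) + 1·(+213.6) + 2·(-295.2) + U
U = -602.1 − (+1271.3) = -1873.4 kJ/mol

U = -1873.4 kJ/mol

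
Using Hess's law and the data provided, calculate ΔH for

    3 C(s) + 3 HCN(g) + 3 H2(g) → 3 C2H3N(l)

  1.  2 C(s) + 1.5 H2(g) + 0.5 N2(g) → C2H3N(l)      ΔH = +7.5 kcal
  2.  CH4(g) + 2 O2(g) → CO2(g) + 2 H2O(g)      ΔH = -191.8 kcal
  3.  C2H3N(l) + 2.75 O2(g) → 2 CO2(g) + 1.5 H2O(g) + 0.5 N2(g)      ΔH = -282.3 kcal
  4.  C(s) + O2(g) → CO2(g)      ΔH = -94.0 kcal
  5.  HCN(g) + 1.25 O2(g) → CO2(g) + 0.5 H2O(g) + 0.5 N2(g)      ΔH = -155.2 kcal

ΔH = -74.3 kcal

eq. 1 × 2 (scale by 2 for the 3 H2(g)): (2)·(+7.5) = +15.0 kcal
eq. 2: not needed (CH4(g) appears nowhere else).
eq. 3 reversed: +282.3 kcal
eq. 4 reversed: +94.0 kcal
eq. 5 × 3 (×3 to match 3 HCN(g) in the target): (3)·(-155.2) = -465.6 kcal
By Hess's law, ΔH = (+15.0) + (+282.3) + (+94.0) + (-465.6) = -74.3 kcal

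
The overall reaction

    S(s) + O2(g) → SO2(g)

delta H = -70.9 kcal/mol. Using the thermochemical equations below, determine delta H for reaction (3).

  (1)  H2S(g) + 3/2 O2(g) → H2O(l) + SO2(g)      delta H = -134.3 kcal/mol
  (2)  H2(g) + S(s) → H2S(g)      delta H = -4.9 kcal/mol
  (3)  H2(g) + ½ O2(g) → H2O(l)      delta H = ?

delta H = -68.3 kcal/mol

(1) as written: -134.3 kcal/mol
(2) as written: -4.9 kcal/mol
(3) reversed: contributes −x
-70.9 = (-134.3) + (-4.9) − x
x = (-70.9 − (-139.2)) / (-1) = -68.3 kcal/mol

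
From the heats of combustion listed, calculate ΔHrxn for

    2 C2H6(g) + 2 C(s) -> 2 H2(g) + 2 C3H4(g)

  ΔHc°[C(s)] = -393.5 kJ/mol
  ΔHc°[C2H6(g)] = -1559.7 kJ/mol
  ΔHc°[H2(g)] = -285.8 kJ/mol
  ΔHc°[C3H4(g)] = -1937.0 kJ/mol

ΔHrxn = 539.2 kJ/mol

Using ΔH = Σ nΔHc°(reactants) − Σ nΔHc°(products):
= [2·(-1559.7) + 2·(-393.5)] − [2·(-285.8) + 2·(-1937.0)]
= 539.2 kJ/mol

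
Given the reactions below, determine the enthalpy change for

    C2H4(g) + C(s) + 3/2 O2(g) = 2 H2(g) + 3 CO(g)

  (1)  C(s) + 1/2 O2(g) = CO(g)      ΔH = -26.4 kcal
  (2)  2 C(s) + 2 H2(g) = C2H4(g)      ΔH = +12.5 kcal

ΔH = -91.7 kcal

(1) × 3 (scale by 3 for the 3 CO(g)): (3)·(-26.4) = -79.2 kcal
(2) reversed (reverse to put C2H4(g) on the reactant side): -12.5 kcal
Combining the equations, ΔH = (3)·(-26.4) + (-1)·(+12.5) = -91.7 kcal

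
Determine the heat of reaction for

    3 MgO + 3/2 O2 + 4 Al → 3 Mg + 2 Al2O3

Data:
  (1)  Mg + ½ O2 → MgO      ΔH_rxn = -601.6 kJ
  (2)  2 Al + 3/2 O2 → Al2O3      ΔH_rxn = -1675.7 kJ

ΔH_rxn = -1546.6 kJ

(1) reversed and × 3: (-3)·(-601.6) = +1804.8 kJ
(2) × 2: (2)·(-1675.7) = -3351.4 kJ
Combining the equations, ΔH_rxn = (-3)·(-601.6) + (2)·(-1675.7) = -1546.6 kJ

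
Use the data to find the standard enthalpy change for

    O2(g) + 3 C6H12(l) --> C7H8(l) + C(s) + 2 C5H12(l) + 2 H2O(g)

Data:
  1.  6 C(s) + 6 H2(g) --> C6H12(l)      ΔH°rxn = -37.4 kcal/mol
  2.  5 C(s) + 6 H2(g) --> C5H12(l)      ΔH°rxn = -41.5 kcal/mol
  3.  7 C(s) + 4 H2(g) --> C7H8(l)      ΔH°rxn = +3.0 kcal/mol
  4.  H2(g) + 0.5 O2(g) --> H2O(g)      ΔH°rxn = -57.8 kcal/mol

eq. 1 reversed and × 3 (C6H12(l) must end up as a reactant; scale by 3 for the 3 C6H12(l)): (-3)·(-37.4) = +112.2 kcal/mol
eq. 2 × 2 (scale by 2 for the 2 C5H12(l)): (2)·(-41.5) = -83.0 kcal/mol
eq. 3 as written (C7H8(l) already on the product side): +3.0 kcal/mol
eq. 4 × 2 (scale by 2 for the 2 H2O(g)): (2)·(-57.8) = -115.6 kcal/mol
Summing the manipulated equations, ΔH°rxn = (+112.2) + (-83.0) + (+3.0) + (-115.6) = -83.4 kcal/mol

ΔH°rxn = -83.4 kcal/mol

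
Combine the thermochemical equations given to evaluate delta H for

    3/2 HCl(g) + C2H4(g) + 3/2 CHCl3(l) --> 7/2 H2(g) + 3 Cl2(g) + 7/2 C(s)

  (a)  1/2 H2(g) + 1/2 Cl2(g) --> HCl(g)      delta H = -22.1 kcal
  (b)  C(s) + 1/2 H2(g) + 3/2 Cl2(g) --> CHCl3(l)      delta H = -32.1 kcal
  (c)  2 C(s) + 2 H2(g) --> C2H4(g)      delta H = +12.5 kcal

delta H = 68.8 kcal

(a) reversed and × 3/2: (-3/2)·(-22.1) = +33.15 kcal
(b) reversed and × 3/2: (-3/2)·(-32.1) = +48.15 kcal
(c) reversed: -12.5 kcal
By Hess's law, delta H = (-3/2)·(-22.1) + (-3/2)·(-32.1) + (-1)·(+12.5) = 68.8 kcal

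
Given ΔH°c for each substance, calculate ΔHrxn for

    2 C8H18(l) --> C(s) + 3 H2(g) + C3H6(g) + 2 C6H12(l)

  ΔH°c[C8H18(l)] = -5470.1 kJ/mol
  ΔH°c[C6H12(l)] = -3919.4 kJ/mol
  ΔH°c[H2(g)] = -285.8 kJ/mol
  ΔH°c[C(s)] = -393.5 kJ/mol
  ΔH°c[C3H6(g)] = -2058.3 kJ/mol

ΔHrxn = 207.8 kJ/mol

With combustion enthalpies, reactants minus products:
= [2·(-5470.1)] − [1·(-393.5) + 3·(-285.8) + 1·(-2058.3) + 2·(-3919.4)]
= 207.8 kJ/mol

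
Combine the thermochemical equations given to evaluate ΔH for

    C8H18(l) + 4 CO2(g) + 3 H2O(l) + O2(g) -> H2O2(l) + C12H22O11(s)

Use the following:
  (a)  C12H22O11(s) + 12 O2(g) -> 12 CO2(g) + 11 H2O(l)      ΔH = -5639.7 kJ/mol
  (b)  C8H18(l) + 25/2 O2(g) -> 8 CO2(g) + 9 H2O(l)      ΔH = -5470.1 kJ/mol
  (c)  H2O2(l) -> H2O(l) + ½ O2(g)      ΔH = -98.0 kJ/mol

ΔH = 267.6 kJ/mol

(a) reversed (C12H22O11(s) must end up as a product): +5639.7 kJ/mol
(b) as written (C8H18(l) already on the reactant side): -5470.1 kJ/mol
(c) reversed (reverse to put H2O2(l) on the product side): +98.0 kJ/mol
Combining the equations, ΔH = (-1)·(-5639.7) + (1)·(-5470.1) + (-1)·(-98.0) = 267.6 kJ/mol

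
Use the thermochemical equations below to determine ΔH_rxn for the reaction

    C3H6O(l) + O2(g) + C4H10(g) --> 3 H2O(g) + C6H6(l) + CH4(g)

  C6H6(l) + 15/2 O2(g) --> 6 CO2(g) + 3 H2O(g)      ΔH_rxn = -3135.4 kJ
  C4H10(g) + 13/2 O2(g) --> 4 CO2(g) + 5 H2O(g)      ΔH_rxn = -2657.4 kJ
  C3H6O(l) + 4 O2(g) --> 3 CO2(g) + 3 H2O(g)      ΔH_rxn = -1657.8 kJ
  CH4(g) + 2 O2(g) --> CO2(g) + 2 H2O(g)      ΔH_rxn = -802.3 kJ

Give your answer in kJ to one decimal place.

ΔH_rxn = -377.5 kJ

equation 1 reversed (reverse to put C6H6(l) on the product side): +3135.4 kJ
equation 2 as written (C4H10(g) already on the reactant side): -2657.4 kJ
equation 3 as written (C3H6O(l) already on the reactant side): -1657.8 kJ
equation 4 reversed (CH4(g) must end up as a product): +802.3 kJ
Combining the equations, ΔH_rxn = (+3135.4) + (-2657.4) + (-1657.8) + (+802.3) = -377.5 kJ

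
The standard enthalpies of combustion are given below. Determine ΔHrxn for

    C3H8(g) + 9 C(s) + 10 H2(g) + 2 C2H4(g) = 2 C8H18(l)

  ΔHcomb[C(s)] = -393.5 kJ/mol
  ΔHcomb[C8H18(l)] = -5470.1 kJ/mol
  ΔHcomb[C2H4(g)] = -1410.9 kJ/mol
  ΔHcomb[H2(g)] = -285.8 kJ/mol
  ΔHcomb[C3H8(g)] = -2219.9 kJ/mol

With combustion enthalpies, reactants minus products:
= [1·(-2219.9) + 9·(-393.5) + 10·(-285.8) + 2·(-1410.9)] − [2·(-5470.1)]
= -501.0 kJ/mol

ΔHrxn = -501.0 kJ/mol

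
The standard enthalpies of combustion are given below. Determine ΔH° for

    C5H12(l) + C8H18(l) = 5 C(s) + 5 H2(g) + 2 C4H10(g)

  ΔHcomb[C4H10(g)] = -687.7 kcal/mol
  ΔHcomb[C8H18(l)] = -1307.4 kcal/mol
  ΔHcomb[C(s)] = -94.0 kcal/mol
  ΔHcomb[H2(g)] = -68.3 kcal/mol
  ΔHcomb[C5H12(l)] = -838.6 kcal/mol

ΔH° = 40.9 kcal/mol

With combustion enthalpies, reactants minus products:
= [1·(-838.6) + 1·(-1307.4)] − [5·(-94.0) + 5·(-68.3) + 2·(-687.7)]
= 40.9 kcal/mol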